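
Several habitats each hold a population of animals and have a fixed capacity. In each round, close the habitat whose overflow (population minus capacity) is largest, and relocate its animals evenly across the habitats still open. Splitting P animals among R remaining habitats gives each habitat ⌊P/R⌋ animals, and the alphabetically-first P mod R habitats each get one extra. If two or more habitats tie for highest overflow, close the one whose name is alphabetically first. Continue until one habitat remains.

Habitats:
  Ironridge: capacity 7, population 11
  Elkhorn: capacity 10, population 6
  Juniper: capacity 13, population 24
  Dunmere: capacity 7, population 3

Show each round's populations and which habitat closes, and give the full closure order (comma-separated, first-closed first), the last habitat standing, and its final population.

Closure order: Juniper, Ironridge, Dunmere
Last habitat: Elkhorn with 44 animals

Round 1: Dunmere=3 Elkhorn=6 Ironridge=11 Juniper=24 → close Juniper (overflow 11)
  24÷3 = 8 each, +1 to first 0
Round 2: Dunmere=11 Elkhorn=14 Ironridge=19 → close Ironridge (overflow 12)
  19÷2 = 9 each, +1 to first 1
Round 3: Dunmere=21 Elkhorn=23 → close Dunmere (overflow 14)
  21÷1 = 21 each, +1 to first 0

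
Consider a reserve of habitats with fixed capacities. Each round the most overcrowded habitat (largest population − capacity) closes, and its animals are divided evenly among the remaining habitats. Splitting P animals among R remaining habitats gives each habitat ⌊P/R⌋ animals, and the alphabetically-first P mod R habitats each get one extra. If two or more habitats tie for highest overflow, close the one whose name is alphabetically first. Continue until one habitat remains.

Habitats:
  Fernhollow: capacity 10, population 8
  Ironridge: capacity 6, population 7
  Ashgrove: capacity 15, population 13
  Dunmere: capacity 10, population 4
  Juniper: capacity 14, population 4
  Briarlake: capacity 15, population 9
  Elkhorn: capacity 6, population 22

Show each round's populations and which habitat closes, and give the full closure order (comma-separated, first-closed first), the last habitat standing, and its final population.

Closure order: Elkhorn, Ironridge, Ashgrove, Fernhollow, Briarlake, Dunmere
Last habitat: Juniper with 67 animals

Round 1: Ashgrove=13 Briarlake=9 Dunmere=4 Elkhorn=22 Fernhollow=8 Ironridge=7 Juniper=4 → close Elkhorn (overflow 16)
  22÷6 = 3 each, +1 to first 4
Round 2: Ashgrove=17 Briarlake=13 Dunmere=8 Fernhollow=12 Ironridge=10 Juniper=7 → close Ironridge (overflow 4)
  10÷5 = 2 each, +1 to first 0
Round 3: Ashgrove=19 Briarlake=15 Dunmere=10 Fernhollow=14 Juniper=9 → close Ashgrove (overflow 4)
  19÷4 = 4 each, +1 to first 3
Round 4: Briarlake=20 Dunmere=15 Fernhollow=19 Juniper=13 → close Fernhollow (overflow 9)
  19÷3 = 6 each, +1 to first 1
Round 5: Briarlake=27 Dunmere=21 Juniper=19 → close Briarlake (overflow 12)
  27÷2 = 13 each, +1 to first 1
Round 6: Dunmere=35 Juniper=32 → close Dunmere (overflow 25)
  35÷1 = 35 each, +1 to first 0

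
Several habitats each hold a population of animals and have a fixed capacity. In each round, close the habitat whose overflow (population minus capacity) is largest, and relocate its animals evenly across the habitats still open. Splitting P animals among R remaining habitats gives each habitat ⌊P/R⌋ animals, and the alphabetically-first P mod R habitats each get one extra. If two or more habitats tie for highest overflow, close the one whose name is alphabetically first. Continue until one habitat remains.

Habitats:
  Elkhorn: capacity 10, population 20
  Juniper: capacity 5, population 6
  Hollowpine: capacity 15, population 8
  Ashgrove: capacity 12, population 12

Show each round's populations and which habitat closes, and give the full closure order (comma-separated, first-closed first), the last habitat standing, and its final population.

Round 1: Ashgrove=12 Elkhorn=20 Hollowpine=8 Juniper=6 → close Elkhorn (overflow 10)
  20÷3 = 6 each, +1 to first 2
Round 2: Ashgrove=19 Hollowpine=15 Juniper=12 → close Ashgrove (overflow 7)
  19÷2 = 9 each, +1 to first 1
Round 3: Hollowpine=25 Juniper=21 → close Juniper (overflow 16)
  21÷1 = 21 each, +1 to first 0

Closure order: Elkhorn, Ashgrove, Juniper
Last habitat: Hollowpine with 46 animals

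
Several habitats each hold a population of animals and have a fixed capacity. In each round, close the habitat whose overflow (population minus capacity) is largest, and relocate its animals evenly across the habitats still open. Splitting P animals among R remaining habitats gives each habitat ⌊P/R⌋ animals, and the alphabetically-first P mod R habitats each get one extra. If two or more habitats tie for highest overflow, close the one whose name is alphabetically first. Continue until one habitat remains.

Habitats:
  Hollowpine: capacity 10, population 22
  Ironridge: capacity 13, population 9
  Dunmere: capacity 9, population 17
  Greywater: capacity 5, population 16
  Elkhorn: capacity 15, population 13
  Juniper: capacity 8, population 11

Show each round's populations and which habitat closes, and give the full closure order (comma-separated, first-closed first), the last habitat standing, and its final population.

Round 1: Dunmere=17 Elkhorn=13 Greywater=16 Hollowpine=22 Ironridge=9 Juniper=11 → close Hollowpine (overflow 12)
  22÷5 = 4 each, +1 to first 2
Round 2: Dunmere=22 Elkhorn=18 Greywater=20 Ironridge=13 Juniper=15 → close Greywater (overflow 15)
  20÷4 = 5 each, +1 to first 0
Round 3: Dunmere=27 Elkhorn=23 Ironridge=18 Juniper=20 → close Dunmere (overflow 18)
  27÷3 = 9 each, +1 to first 0
Round 4: Elkhorn=32 Ironridge=27 Juniper=29 → close Juniper (overflow 21)
  29÷2 = 14 each, +1 to first 1
Round 5: Elkhorn=47 Ironridge=41 → close Elkhorn (overflow 32)
  47÷1 = 47 each, +1 to first 0

Closure order: Hollowpine, Greywater, Dunmere, Juniper, Elkhorn
Last habitat: Ironridge with 88 animals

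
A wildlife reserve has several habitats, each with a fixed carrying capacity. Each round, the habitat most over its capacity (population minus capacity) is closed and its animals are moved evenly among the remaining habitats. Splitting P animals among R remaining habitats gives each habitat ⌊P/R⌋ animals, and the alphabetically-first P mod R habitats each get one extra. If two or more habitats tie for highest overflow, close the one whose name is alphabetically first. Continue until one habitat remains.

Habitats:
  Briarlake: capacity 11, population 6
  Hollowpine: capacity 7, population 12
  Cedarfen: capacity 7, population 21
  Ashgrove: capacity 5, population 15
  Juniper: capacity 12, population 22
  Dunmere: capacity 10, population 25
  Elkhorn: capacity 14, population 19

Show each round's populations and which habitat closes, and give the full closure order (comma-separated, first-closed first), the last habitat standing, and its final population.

Round 1: Ashgrove=15 Briarlake=6 Cedarfen=21 Dunmere=25 Elkhorn=19 Hollowpine=12 Juniper=22 → close Dunmere (overflow 15)
  25÷6 = 4 each, +1 to first 1
Round 2: Ashgrove=20 Briarlake=10 Cedarfen=25 Elkhorn=23 Hollowpine=16 Juniper=26 → close Cedarfen (overflow 18)
  25÷5 = 5 each, +1 to first 0
Round 3: Ashgrove=25 Briarlake=15 Elkhorn=28 Hollowpine=21 Juniper=31 → close Ashgrove (overflow 20)
  25÷4 = 6 each, +1 to first 1
Round 4: Briarlake=22 Elkhorn=34 Hollowpine=27 Juniper=37 → close Juniper (overflow 25)
  37÷3 = 12 each, +1 to first 1
Round 5: Briarlake=35 Elkhorn=46 Hollowpine=39 → close Elkhorn (overflow 32)
  46÷2 = 23 each, +1 to first 0
Round 6: Briarlake=58 Hollowpine=62 → close Hollowpine (overflow 55)
  62÷1 = 62 each, +1 to first 0

Closure order: Dunmere, Cedarfen, Ashgrove, Juniper, Elkhorn, Hollowpine
Last habitat: Briarlake with 120 animals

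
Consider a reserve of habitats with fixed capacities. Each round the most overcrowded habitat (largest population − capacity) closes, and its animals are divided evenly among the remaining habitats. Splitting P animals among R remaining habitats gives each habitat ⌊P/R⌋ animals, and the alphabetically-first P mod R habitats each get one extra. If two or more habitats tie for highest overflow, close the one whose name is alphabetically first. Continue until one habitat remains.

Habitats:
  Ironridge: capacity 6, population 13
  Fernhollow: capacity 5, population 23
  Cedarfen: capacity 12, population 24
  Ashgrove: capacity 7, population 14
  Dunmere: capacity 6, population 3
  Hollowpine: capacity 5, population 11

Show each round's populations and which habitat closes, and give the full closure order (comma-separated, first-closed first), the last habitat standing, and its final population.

Round 1: Ashgrove=14 Cedarfen=24 Dunmere=3 Fernhollow=23 Hollowpine=11 Ironridge=13 → close Fernhollow (overflow 18)
  23÷5 = 4 each, +1 to first 3
Round 2: Ashgrove=19 Cedarfen=29 Dunmere=8 Hollowpine=15 Ironridge=17 → close Cedarfen (overflow 17)
  29÷4 = 7 each, +1 to first 1
Round 3: Ashgrove=27 Dunmere=15 Hollowpine=22 Ironridge=24 → close Ashgrove (overflow 20)
  27÷3 = 9 each, +1 to first 0
Round 4: Dunmere=24 Hollowpine=31 Ironridge=33 → close Ironridge (overflow 27)
  33÷2 = 16 each, +1 to first 1
Round 5: Dunmere=41 Hollowpine=47 → close Hollowpine (overflow 42)
  47÷1 = 47 each, +1 to first 0

Closure order: Fernhollow, Cedarfen, Ashgrove, Ironridge, Hollowpine
Last habitat: Dunmere with 88 animals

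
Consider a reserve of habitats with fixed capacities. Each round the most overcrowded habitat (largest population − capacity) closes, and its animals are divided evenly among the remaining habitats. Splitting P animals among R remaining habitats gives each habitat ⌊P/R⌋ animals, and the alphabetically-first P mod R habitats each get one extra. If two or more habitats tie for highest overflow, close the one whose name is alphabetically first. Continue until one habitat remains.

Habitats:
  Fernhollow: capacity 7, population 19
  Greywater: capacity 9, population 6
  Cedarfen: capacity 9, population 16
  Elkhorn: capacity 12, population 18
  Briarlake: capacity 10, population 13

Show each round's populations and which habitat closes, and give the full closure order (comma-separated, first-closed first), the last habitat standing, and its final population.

Round 1: Briarlake=13 Cedarfen=16 Elkhorn=18 Fernhollow=19 Greywater=6 → close Fernhollow (overflow 12)
  19÷4 = 4 each, +1 to first 3
Round 2: Briarlake=18 Cedarfen=21 Elkhorn=23 Greywater=10 → close Cedarfen (overflow 12)
  21÷3 = 7 each, +1 to first 0
Round 3: Briarlake=25 Elkhorn=30 Greywater=17 → close Elkhorn (overflow 18)
  30÷2 = 15 each, +1 to first 0
Round 4: Briarlake=40 Greywater=32 → close Briarlake (overflow 30)
  40÷1 = 40 each, +1 to first 0

Closure order: Fernhollow, Cedarfen, Elkhorn, Briarlake
Last habitat: Greywater with 72 animals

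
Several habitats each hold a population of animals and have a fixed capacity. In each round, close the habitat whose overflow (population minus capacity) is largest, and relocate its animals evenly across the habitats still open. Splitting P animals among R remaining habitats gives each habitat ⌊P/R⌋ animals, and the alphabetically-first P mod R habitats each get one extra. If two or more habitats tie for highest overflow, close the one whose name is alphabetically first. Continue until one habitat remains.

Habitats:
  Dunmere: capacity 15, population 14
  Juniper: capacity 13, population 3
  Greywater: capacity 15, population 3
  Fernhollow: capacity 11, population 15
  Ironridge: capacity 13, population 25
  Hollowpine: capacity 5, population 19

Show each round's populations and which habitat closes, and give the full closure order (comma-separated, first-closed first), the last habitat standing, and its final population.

Closure order: Hollowpine, Ironridge, Fernhollow, Dunmere, Greywater
Last habitat: Juniper with 79 animals

Round 1: Dunmere=14 Fernhollow=15 Greywater=3 Hollowpine=19 Ironridge=25 Juniper=3 → close Hollowpine (overflow 14)
  19÷5 = 3 each, +1 to first 4
Round 2: Dunmere=18 Fernhollow=19 Greywater=7 Ironridge=29 Juniper=6 → close Ironridge (overflow 16)
  29÷4 = 7 each, +1 to first 1
Round 3: Dunmere=26 Fernhollow=26 Greywater=14 Juniper=13 → close Fernhollow (overflow 15)
  26÷3 = 8 each, +1 to first 2
Round 4: Dunmere=35 Greywater=23 Juniper=21 → close Dunmere (overflow 20)
  35÷2 = 17 each, +1 to first 1
Round 5: Greywater=41 Juniper=38 → close Greywater (overflow 26)
  41÷1 = 41 each, +1 to first 0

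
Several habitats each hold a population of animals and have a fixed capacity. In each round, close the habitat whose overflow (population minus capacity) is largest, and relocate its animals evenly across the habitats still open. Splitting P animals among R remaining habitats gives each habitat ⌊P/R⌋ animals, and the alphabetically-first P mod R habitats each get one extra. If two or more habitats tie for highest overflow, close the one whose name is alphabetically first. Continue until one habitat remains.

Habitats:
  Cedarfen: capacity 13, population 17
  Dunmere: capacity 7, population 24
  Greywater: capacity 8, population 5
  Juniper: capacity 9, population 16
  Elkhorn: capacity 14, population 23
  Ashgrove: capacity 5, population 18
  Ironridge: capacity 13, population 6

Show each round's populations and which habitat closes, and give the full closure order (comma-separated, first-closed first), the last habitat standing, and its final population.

Round 1: Ashgrove=18 Cedarfen=17 Dunmere=24 Elkhorn=23 Greywater=5 Ironridge=6 Juniper=16 → close Dunmere (overflow 17)
  24÷6 = 4 each, +1 to first 0
Round 2: Ashgrove=22 Cedarfen=21 Elkhorn=27 Greywater=9 Ironridge=10 Juniper=20 → close Ashgrove (overflow 17)
  22÷5 = 4 each, +1 to first 2
Round 3: Cedarfen=26 Elkhorn=32 Greywater=13 Ironridge=14 Juniper=24 → close Elkhorn (overflow 18)
  32÷4 = 8 each, +1 to first 0
Round 4: Cedarfen=34 Greywater=21 Ironridge=22 Juniper=32 → close Juniper (overflow 23)
  32÷3 = 10 each, +1 to first 2
Round 5: Cedarfen=45 Greywater=32 Ironridge=32 → close Cedarfen (overflow 32)
  45÷2 = 22 each, +1 to first 1
Round 6: Greywater=55 Ironridge=54 → close Greywater (overflow 47)
  55÷1 = 55 each, +1 to first 0

Closure order: Dunmere, Ashgrove, Elkhorn, Juniper, Cedarfen, Greywater
Last habitat: Ironridge with 109 animals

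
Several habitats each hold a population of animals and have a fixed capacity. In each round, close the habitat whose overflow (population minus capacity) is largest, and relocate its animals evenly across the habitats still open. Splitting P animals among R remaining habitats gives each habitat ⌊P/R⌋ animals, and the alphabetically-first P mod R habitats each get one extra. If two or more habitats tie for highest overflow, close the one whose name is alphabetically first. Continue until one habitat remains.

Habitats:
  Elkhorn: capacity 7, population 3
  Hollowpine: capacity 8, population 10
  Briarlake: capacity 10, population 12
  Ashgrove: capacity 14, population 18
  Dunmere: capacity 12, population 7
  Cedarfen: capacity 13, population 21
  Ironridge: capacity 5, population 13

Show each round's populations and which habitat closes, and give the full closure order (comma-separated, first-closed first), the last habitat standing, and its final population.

Closure order: Cedarfen, Ironridge, Ashgrove, Briarlake, Hollowpine, Dunmere
Last habitat: Elkhorn with 84 animals

Round 1: Ashgrove=18 Briarlake=12 Cedarfen=21 Dunmere=7 Elkhorn=3 Hollowpine=10 Ironridge=13 → close Cedarfen (overflow 8)
  21÷6 = 3 each, +1 to first 3
Round 2: Ashgrove=22 Briarlake=16 Dunmere=11 Elkhorn=6 Hollowpine=13 Ironridge=16 → close Ironridge (overflow 11)
  16÷5 = 3 each, +1 to first 1
Round 3: Ashgrove=26 Briarlake=19 Dunmere=14 Elkhorn=9 Hollowpine=16 → close Ashgrove (overflow 12)
  26÷4 = 6 each, +1 to first 2
Round 4: Briarlake=26 Dunmere=21 Elkhorn=15 Hollowpine=22 → close Briarlake (overflow 16)
  26÷3 = 8 each, +1 to first 2
Round 5: Dunmere=30 Elkhorn=24 Hollowpine=30 → close Hollowpine (overflow 22)
  30÷2 = 15 each, +1 to first 0
Round 6: Dunmere=45 Elkhorn=39 → close Dunmere (overflow 33)
  45÷1 = 45 each, +1 to first 0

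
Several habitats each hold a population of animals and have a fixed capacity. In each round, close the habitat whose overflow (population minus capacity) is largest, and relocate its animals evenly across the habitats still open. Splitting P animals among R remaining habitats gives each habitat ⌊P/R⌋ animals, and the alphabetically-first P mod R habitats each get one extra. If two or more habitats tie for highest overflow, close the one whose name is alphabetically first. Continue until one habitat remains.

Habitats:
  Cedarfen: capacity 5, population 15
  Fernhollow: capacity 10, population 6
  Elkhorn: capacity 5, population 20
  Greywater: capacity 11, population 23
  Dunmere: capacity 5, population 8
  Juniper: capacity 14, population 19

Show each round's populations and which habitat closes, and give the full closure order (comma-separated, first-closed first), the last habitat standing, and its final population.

Round 1: Cedarfen=15 Dunmere=8 Elkhorn=20 Fernhollow=6 Greywater=23 Juniper=19 → close Elkhorn (overflow 15)
  20÷5 = 4 each, +1 to first 0
Round 2: Cedarfen=19 Dunmere=12 Fernhollow=10 Greywater=27 Juniper=23 → close Greywater (overflow 16)
  27÷4 = 6 each, +1 to first 3
Round 3: Cedarfen=26 Dunmere=19 Fernhollow=17 Juniper=29 → close Cedarfen (overflow 21)
  26÷3 = 8 each, +1 to first 2
Round 4: Dunmere=28 Fernhollow=26 Juniper=37 → close Dunmere (overflow 23)
  28÷2 = 14 each, +1 to first 0
Round 5: Fernhollow=40 Juniper=51 → close Juniper (overflow 37)
  51÷1 = 51 each, +1 to first 0

Closure order: Elkhorn, Greywater, Cedarfen, Dunmere, Juniper
Last habitat: Fernhollow with 91 animals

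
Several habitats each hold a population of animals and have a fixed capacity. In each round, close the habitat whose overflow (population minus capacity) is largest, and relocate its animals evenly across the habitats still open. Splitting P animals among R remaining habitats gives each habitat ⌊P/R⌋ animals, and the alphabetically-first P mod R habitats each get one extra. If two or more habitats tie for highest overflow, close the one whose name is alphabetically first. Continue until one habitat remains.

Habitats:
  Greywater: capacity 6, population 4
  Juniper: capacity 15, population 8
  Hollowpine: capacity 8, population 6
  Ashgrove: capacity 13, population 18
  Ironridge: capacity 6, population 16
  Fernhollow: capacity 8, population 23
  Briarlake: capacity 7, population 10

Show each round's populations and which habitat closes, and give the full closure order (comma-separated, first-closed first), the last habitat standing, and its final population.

Round 1: Ashgrove=18 Briarlake=10 Fernhollow=23 Greywater=4 Hollowpine=6 Ironridge=16 Juniper=8 → close Fernhollow (overflow 15)
  23÷6 = 3 each, +1 to first 5
Round 2: Ashgrove=22 Briarlake=14 Greywater=8 Hollowpine=10 Ironridge=20 Juniper=11 → close Ironridge (overflow 14)
  20÷5 = 4 each, +1 to first 0
Round 3: Ashgrove=26 Briarlake=18 Greywater=12 Hollowpine=14 Juniper=15 → close Ashgrove (overflow 13)
  26÷4 = 6 each, +1 to first 2
Round 4: Briarlake=25 Greywater=19 Hollowpine=20 Juniper=21 → close Briarlake (overflow 18)
  25÷3 = 8 each, +1 to first 1
Round 5: Greywater=28 Hollowpine=28 Juniper=29 → close Greywater (overflow 22)
  28÷2 = 14 each, +1 to first 0
Round 6: Hollowpine=42 Juniper=43 → close Hollowpine (overflow 34)
  42÷1 = 42 each, +1 to first 0

Closure order: Fernhollow, Ironridge, Ashgrove, Briarlake, Greywater, Hollowpine
Last habitat: Juniper with 85 animals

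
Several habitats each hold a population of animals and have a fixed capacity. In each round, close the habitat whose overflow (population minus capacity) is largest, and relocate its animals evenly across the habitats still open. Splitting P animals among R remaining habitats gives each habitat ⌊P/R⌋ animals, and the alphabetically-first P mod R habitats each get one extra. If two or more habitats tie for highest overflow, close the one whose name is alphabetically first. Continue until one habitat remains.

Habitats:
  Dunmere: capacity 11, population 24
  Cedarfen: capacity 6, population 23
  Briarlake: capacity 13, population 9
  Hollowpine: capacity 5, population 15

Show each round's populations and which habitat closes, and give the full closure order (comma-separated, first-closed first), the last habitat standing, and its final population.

Closure order: Cedarfen, Dunmere, Hollowpine
Last habitat: Briarlake with 71 animals

Round 1: Briarlake=9 Cedarfen=23 Dunmere=24 Hollowpine=15 → close Cedarfen (overflow 17)
  23÷3 = 7 each, +1 to first 2
Round 2: Briarlake=17 Dunmere=32 Hollowpine=22 → close Dunmere (overflow 21)
  32÷2 = 16 each, +1 to first 0
Round 3: Briarlake=33 Hollowpine=38 → close Hollowpine (overflow 33)
  38÷1 = 38 each, +1 to first 0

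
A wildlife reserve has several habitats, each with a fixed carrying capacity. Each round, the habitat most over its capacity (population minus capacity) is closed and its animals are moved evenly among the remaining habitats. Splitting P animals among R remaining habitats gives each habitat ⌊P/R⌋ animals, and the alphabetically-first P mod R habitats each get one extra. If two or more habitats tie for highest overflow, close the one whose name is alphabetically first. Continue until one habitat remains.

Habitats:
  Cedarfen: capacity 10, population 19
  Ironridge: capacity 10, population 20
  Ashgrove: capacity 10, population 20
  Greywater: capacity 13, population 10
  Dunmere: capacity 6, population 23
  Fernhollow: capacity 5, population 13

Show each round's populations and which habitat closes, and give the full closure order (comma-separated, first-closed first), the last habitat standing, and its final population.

Round 1: Ashgrove=20 Cedarfen=19 Dunmere=23 Fernhollow=13 Greywater=10 Ironridge=20 → close Dunmere (overflow 17)
  23÷5 = 4 each, +1 to first 3
Round 2: Ashgrove=25 Cedarfen=24 Fernhollow=18 Greywater=14 Ironridge=24 → close Ashgrove (overflow 15)
  25÷4 = 6 each, +1 to first 1
Round 3: Cedarfen=31 Fernhollow=24 Greywater=20 Ironridge=30 → close Cedarfen (overflow 21)
  31÷3 = 10 each, +1 to first 1
Round 4: Fernhollow=35 Greywater=30 Ironridge=40 → close Fernhollow (overflow 30)
  35÷2 = 17 each, +1 to first 1
Round 5: Greywater=48 Ironridge=57 → close Ironridge (overflow 47)
  57÷1 = 57 each, +1 to first 0

Closure order: Dunmere, Ashgrove, Cedarfen, Fernhollow, Ironridge
Last habitat: Greywater with 105 animals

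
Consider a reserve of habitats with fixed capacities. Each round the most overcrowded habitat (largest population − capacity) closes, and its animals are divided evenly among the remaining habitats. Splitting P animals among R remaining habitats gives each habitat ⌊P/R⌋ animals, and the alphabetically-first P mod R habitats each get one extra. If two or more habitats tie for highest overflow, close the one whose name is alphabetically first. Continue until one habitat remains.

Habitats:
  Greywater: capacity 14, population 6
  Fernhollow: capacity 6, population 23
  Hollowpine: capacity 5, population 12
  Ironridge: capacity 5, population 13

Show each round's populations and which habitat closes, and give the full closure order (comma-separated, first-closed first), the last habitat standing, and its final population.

Closure order: Fernhollow, Hollowpine, Ironridge
Last habitat: Greywater with 54 animals

Round 1: Fernhollow=23 Greywater=6 Hollowpine=12 Ironridge=13 → close Fernhollow (overflow 17)
  23÷3 = 7 each, +1 to first 2
Round 2: Greywater=14 Hollowpine=20 Ironridge=20 → close Hollowpine (overflow 15)
  20÷2 = 10 each, +1 to first 0
Round 3: Greywater=24 Ironridge=30 → close Ironridge (overflow 25)
  30÷1 = 30 each, +1 to first 0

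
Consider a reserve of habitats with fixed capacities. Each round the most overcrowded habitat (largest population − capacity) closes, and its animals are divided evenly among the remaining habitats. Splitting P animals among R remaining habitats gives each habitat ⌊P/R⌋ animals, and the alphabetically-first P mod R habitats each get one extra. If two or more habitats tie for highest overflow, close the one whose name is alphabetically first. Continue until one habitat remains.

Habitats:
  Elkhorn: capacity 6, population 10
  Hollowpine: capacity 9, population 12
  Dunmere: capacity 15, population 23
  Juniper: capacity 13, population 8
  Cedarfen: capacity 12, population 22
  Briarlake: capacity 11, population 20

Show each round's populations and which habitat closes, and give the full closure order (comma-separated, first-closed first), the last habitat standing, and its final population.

Closure order: Cedarfen, Briarlake, Dunmere, Elkhorn, Hollowpine
Last habitat: Juniper with 95 animals

Round 1: Briarlake=20 Cedarfen=22 Dunmere=23 Elkhorn=10 Hollowpine=12 Juniper=8 → close Cedarfen (overflow 10)
  22÷5 = 4 each, +1 to first 2
Round 2: Briarlake=25 Dunmere=28 Elkhorn=14 Hollowpine=16 Juniper=12 → close Briarlake (overflow 14)
  25÷4 = 6 each, +1 to first 1
Round 3: Dunmere=35 Elkhorn=20 Hollowpine=22 Juniper=18 → close Dunmere (overflow 20)
  35÷3 = 11 each, +1 to first 2
Round 4: Elkhorn=32 Hollowpine=34 Juniper=29 → close Elkhorn (overflow 26)
  32÷2 = 16 each, +1 to first 0
Round 5: Hollowpine=50 Juniper=45 → close Hollowpine (overflow 41)
  50÷1 = 50 each, +1 to first 0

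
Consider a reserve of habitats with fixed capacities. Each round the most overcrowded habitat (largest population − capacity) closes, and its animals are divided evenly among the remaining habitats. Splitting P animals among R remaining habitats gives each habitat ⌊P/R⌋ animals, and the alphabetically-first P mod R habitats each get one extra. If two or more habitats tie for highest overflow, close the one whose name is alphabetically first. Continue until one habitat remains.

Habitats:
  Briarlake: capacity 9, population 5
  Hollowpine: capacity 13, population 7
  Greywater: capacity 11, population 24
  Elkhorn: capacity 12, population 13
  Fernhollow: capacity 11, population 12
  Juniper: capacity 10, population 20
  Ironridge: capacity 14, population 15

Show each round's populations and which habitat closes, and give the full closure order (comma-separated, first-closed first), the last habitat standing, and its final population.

Closure order: Greywater, Juniper, Elkhorn, Fernhollow, Ironridge, Briarlake
Last habitat: Hollowpine with 96 animals

Round 1: Briarlake=5 Elkhorn=13 Fernhollow=12 Greywater=24 Hollowpine=7 Ironridge=15 Juniper=20 → close Greywater (overflow 13)
  24÷6 = 4 each, +1 to first 0
Round 2: Briarlake=9 Elkhorn=17 Fernhollow=16 Hollowpine=11 Ironridge=19 Juniper=24 → close Juniper (overflow 14)
  24÷5 = 4 each, +1 to first 4
Round 3: Briarlake=14 Elkhorn=22 Fernhollow=21 Hollowpine=16 Ironridge=23 → close Elkhorn (overflow 10)
  22÷4 = 5 each, +1 to first 2
Round 4: Briarlake=20 Fernhollow=27 Hollowpine=21 Ironridge=28 → close Fernhollow (overflow 16)
  27÷3 = 9 each, +1 to first 0
Round 5: Briarlake=29 Hollowpine=30 Ironridge=37 → close Ironridge (overflow 23)
  37÷2 = 18 each, +1 to first 1
Round 6: Briarlake=48 Hollowpine=48 → close Briarlake (overflow 39)
  48÷1 = 48 each, +1 to first 0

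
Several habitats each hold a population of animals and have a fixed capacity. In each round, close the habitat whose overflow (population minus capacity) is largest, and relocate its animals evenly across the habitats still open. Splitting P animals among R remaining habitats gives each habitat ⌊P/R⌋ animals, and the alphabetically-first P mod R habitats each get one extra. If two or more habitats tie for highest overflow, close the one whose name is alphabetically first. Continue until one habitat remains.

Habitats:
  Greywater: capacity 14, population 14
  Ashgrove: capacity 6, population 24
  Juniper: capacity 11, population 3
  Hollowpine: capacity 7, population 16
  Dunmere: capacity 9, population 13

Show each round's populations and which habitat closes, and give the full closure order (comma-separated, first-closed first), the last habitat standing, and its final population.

Closure order: Ashgrove, Hollowpine, Dunmere, Greywater
Last habitat: Juniper with 70 animals

Round 1: Ashgrove=24 Dunmere=13 Greywater=14 Hollowpine=16 Juniper=3 → close Ashgrove (overflow 18)
  24÷4 = 6 each, +1 to first 0
Round 2: Dunmere=19 Greywater=20 Hollowpine=22 Juniper=9 → close Hollowpine (overflow 15)
  22÷3 = 7 each, +1 to first 1
Round 3: Dunmere=27 Greywater=27 Juniper=16 → close Dunmere (overflow 18)
  27÷2 = 13 each, +1 to first 1
Round 4: Greywater=41 Juniper=29 → close Greywater (overflow 27)
  41÷1 = 41 each, +1 to first 0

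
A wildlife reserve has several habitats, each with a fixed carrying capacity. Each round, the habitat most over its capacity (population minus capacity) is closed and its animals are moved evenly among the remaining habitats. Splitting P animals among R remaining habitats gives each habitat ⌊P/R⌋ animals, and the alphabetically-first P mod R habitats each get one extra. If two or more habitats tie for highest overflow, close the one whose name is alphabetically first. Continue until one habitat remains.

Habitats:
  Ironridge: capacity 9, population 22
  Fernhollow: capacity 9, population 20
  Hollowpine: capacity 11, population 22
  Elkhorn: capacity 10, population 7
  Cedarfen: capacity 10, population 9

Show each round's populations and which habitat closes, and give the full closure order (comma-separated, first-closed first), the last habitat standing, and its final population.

Round 1: Cedarfen=9 Elkhorn=7 Fernhollow=20 Hollowpine=22 Ironridge=22 → close Ironridge (overflow 13)
  22÷4 = 5 each, +1 to first 2
Round 2: Cedarfen=15 Elkhorn=13 Fernhollow=25 Hollowpine=27 → close Fernhollow (overflow 16)
  25÷3 = 8 each, +1 to first 1
Round 3: Cedarfen=24 Elkhorn=21 Hollowpine=35 → close Hollowpine (overflow 24)
  35÷2 = 17 each, +1 to first 1
Round 4: Cedarfen=42 Elkhorn=38 → close Cedarfen (overflow 32)
  42÷1 = 42 each, +1 to first 0

Closure order: Ironridge, Fernhollow, Hollowpine, Cedarfen
Last habitat: Elkhorn with 80 animals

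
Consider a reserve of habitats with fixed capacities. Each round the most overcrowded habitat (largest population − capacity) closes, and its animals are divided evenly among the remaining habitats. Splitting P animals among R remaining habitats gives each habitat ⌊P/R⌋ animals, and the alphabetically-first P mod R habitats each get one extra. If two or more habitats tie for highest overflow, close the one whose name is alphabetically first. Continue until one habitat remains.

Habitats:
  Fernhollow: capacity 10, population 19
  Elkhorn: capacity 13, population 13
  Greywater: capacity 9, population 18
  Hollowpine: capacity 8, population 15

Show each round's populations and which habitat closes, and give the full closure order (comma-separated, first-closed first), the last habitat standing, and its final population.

Round 1: Elkhorn=13 Fernhollow=19 Greywater=18 Hollowpine=15 → close Fernhollow (overflow 9)
  19÷3 = 6 each, +1 to first 1
Round 2: Elkhorn=20 Greywater=24 Hollowpine=21 → close Greywater (overflow 15)
  24÷2 = 12 each, +1 to first 0
Round 3: Elkhorn=32 Hollowpine=33 → close Hollowpine (overflow 25)
  33÷1 = 33 each, +1 to first 0

Closure order: Fernhollow, Greywater, Hollowpine
Last habitat: Elkhorn with 65 animals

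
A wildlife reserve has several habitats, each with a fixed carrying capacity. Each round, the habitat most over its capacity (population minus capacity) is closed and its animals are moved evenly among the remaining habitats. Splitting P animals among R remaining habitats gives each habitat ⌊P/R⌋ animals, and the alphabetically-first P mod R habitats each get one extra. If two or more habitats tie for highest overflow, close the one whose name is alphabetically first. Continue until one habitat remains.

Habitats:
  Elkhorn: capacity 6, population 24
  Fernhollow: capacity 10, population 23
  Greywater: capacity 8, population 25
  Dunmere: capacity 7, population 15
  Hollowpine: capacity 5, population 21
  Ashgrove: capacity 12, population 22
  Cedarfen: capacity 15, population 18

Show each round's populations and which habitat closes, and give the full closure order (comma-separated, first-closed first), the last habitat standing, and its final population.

Closure order: Elkhorn, Greywater, Hollowpine, Fernhollow, Ashgrove, Dunmere
Last habitat: Cedarfen with 148 animals

Round 1: Ashgrove=22 Cedarfen=18 Dunmere=15 Elkhorn=24 Fernhollow=23 Greywater=25 Hollowpine=21 → close Elkhorn (overflow 18)
  24÷6 = 4 each, +1 to first 0
Round 2: Ashgrove=26 Cedarfen=22 Dunmere=19 Fernhollow=27 Greywater=29 Hollowpine=25 → close Greywater (overflow 21)
  29÷5 = 5 each, +1 to first 4
Round 3: Ashgrove=32 Cedarfen=28 Dunmere=25 Fernhollow=33 Hollowpine=30 → close Hollowpine (overflow 25)
  30÷4 = 7 each, +1 to first 2
Round 4: Ashgrove=40 Cedarfen=36 Dunmere=32 Fernhollow=40 → close Fernhollow (overflow 30)
  40÷3 = 13 each, +1 to first 1
Round 5: Ashgrove=54 Cedarfen=49 Dunmere=45 → close Ashgrove (overflow 42)
  54÷2 = 27 each, +1 to first 0
Round 6: Cedarfen=76 Dunmere=72 → close Dunmere (overflow 65)
  72÷1 = 72 each, +1 to first 0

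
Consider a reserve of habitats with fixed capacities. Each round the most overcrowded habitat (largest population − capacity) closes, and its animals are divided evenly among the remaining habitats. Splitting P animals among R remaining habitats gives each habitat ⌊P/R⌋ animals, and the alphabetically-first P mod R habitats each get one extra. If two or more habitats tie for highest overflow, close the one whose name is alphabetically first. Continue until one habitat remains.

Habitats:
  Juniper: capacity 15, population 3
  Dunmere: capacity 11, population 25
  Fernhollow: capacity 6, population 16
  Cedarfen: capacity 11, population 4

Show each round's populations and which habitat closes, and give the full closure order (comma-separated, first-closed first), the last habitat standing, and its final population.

Round 1: Cedarfen=4 Dunmere=25 Fernhollow=16 Juniper=3 → close Dunmere (overflow 14)
  25÷3 = 8 each, +1 to first 1
Round 2: Cedarfen=13 Fernhollow=24 Juniper=11 → close Fernhollow (overflow 18)
  24÷2 = 12 each, +1 to first 0
Round 3: Cedarfen=25 Juniper=23 → close Cedarfen (overflow 14)
  25÷1 = 25 each, +1 to first 0

Closure order: Dunmere, Fernhollow, Cedarfen
Last habitat: Juniper with 48 animals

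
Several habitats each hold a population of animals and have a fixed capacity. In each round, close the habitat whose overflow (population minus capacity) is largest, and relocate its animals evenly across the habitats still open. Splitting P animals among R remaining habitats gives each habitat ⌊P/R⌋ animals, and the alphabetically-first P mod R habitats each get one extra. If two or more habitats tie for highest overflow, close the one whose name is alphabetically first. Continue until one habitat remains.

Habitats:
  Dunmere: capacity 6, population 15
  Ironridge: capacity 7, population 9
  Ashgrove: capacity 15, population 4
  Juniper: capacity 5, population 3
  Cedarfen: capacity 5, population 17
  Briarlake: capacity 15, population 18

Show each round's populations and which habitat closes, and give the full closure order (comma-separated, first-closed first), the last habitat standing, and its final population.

Round 1: Ashgrove=4 Briarlake=18 Cedarfen=17 Dunmere=15 Ironridge=9 Juniper=3 → close Cedarfen (overflow 12)
  17÷5 = 3 each, +1 to first 2
Round 2: Ashgrove=8 Briarlake=22 Dunmere=18 Ironridge=12 Juniper=6 → close Dunmere (overflow 12)
  18÷4 = 4 each, +1 to first 2
Round 3: Ashgrove=13 Briarlake=27 Ironridge=16 Juniper=10 → close Briarlake (overflow 12)
  27÷3 = 9 each, +1 to first 0
Round 4: Ashgrove=22 Ironridge=25 Juniper=19 → close Ironridge (overflow 18)
  25÷2 = 12 each, +1 to first 1
Round 5: Ashgrove=35 Juniper=31 → close Juniper (overflow 26)
  31÷1 = 31 each, +1 to first 0

Closure order: Cedarfen, Dunmere, Briarlake, Ironridge, Juniper
Last habitat: Ashgrove with 66 animals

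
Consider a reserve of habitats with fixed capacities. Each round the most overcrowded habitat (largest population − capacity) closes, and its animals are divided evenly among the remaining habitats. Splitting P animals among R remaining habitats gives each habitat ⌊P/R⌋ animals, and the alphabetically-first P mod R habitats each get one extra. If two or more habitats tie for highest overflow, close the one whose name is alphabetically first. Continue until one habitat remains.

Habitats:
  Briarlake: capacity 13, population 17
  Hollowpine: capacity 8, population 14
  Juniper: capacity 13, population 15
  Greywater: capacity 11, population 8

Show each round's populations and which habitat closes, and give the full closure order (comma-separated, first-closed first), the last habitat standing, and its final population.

Round 1: Briarlake=17 Greywater=8 Hollowpine=14 Juniper=15 → close Hollowpine (overflow 6)
  14÷3 = 4 each, +1 to first 2
Round 2: Briarlake=22 Greywater=13 Juniper=19 → close Briarlake (overflow 9)
  22÷2 = 11 each, +1 to first 0
Round 3: Greywater=24 Juniper=30 → close Juniper (overflow 17)
  30÷1 = 30 each, +1 to first 0

Closure order: Hollowpine, Briarlake, Juniper
Last habitat: Greywater with 54 animals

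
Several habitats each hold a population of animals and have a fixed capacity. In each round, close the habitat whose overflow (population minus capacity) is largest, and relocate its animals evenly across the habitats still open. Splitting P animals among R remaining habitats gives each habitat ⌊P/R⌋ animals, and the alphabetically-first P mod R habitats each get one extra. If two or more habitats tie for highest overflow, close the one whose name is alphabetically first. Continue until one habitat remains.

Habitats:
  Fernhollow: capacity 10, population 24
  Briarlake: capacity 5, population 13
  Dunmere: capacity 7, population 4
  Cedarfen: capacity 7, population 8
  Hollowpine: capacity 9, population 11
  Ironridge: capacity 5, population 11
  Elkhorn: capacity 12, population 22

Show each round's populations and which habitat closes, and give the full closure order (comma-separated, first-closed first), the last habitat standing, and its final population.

Closure order: Fernhollow, Elkhorn, Briarlake, Ironridge, Cedarfen, Hollowpine
Last habitat: Dunmere with 93 animals

Round 1: Briarlake=13 Cedarfen=8 Dunmere=4 Elkhorn=22 Fernhollow=24 Hollowpine=11 Ironridge=11 → close Fernhollow (overflow 14)
  24÷6 = 4 each, +1 to first 0
Round 2: Briarlake=17 Cedarfen=12 Dunmere=8 Elkhorn=26 Hollowpine=15 Ironridge=15 → close Elkhorn (overflow 14)
  26÷5 = 5 each, +1 to first 1
Round 3: Briarlake=23 Cedarfen=17 Dunmere=13 Hollowpine=20 Ironridge=20 → close Briarlake (overflow 18)
  23÷4 = 5 each, +1 to first 3
Round 4: Cedarfen=23 Dunmere=19 Hollowpine=26 Ironridge=25 → close Ironridge (overflow 20)
  25÷3 = 8 each, +1 to first 1
Round 5: Cedarfen=32 Dunmere=27 Hollowpine=34 → close Cedarfen (overflow 25)
  32÷2 = 16 each, +1 to first 0
Round 6: Dunmere=43 Hollowpine=50 → close Hollowpine (overflow 41)
  50÷1 = 50 each, +1 to first 0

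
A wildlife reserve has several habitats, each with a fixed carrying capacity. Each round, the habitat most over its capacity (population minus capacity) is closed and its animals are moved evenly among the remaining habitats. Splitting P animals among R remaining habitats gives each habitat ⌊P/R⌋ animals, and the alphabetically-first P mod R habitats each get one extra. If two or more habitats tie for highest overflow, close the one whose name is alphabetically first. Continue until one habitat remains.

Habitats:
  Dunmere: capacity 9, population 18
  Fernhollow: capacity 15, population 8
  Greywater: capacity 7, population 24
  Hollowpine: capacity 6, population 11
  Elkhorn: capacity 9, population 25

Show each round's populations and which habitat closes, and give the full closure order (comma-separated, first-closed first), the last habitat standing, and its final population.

Closure order: Greywater, Elkhorn, Dunmere, Hollowpine
Last habitat: Fernhollow with 86 animals

Round 1: Dunmere=18 Elkhorn=25 Fernhollow=8 Greywater=24 Hollowpine=11 → close Greywater (overflow 17)
  24÷4 = 6 each, +1 to first 0
Round 2: Dunmere=24 Elkhorn=31 Fernhollow=14 Hollowpine=17 → close Elkhorn (overflow 22)
  31÷3 = 10 each, +1 to first 1
Round 3: Dunmere=35 Fernhollow=24 Hollowpine=27 → close Dunmere (overflow 26)
  35÷2 = 17 each, +1 to first 1
Round 4: Fernhollow=42 Hollowpine=44 → close Hollowpine (overflow 38)
  44÷1 = 44 each, +1 to first 0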